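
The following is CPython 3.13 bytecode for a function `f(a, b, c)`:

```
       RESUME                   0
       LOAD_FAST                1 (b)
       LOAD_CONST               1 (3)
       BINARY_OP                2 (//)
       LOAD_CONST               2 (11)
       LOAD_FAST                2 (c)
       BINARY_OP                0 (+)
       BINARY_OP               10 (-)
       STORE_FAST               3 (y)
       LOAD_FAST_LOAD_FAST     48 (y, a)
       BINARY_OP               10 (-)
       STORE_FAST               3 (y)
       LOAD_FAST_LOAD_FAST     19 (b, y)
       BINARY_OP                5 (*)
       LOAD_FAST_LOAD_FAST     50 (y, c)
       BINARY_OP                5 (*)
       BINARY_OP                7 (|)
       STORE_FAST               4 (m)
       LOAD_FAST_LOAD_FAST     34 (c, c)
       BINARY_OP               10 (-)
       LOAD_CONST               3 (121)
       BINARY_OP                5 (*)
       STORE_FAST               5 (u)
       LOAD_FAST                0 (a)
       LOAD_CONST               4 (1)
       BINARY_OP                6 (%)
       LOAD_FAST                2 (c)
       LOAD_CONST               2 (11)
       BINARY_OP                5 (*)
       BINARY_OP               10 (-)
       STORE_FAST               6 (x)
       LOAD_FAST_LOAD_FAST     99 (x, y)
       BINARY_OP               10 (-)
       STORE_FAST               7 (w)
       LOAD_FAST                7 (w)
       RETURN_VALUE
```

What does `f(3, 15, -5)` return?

59

LOAD_FAST b → push 15. Stack: [15]
LOAD_CONST → push 3. Stack: [15, 3]
BINARY_OP // → 15 // 3 = 5. Stack: [5]
LOAD_CONST → push 11. Stack: [5, 11]
LOAD_FAST c → push -5. Stack: [5, 11, -5]
BINARY_OP + → 11 + -5 = 6. Stack: [5, 6]
BINARY_OP - → 5 - 6 = -1. Stack: [-1]
STORE_FAST y → y=-1. Stack: []
LOAD_FAST_LOAD_FAST y,a → push -1,3. Stack: [-1, 3]
BINARY_OP - → -1 - 3 = -4. Stack: [-4]
STORE_FAST y → y=-4. Stack: []
LOAD_FAST_LOAD_FAST b,y → push 15,-4. Stack: [15, -4]
BINARY_OP * → 15 * -4 = -60. Stack: [-60]
LOAD_FAST_LOAD_FAST y,c → push -4,-5. Stack: [-60, -4, -5]
BINARY_OP * → -4 * -5 = 20. Stack: [-60, 20]
BINARY_OP | → -60 | 20 = -44. Stack: [-44]
STORE_FAST m → m=-44. Stack: []
LOAD_FAST_LOAD_FAST c,c → push -5,-5. Stack: [-5, -5]
BINARY_OP - → -5 - -5 = 0. Stack: [0]
LOAD_CONST → push 121. Stack: [0, 121]
BINARY_OP * → 0 * 121 = 0. Stack: [0]
STORE_FAST u → u=0. Stack: []
LOAD_FAST a → push 3. Stack: [3]
LOAD_CONST → push 1. Stack: [3, 1]
BINARY_OP % → 3 % 1 = 0. Stack: [0]
LOAD_FAST c → push -5. Stack: [0, -5]
LOAD_CONST → push 11. Stack: [0, -5, 11]
BINARY_OP * → -5 * 11 = -55. Stack: [0, -55]
BINARY_OP - → 0 - -55 = 55. Stack: [55]
STORE_FAST x → x=55. Stack: []
LOAD_FAST_LOAD_FAST x,y → push 55,-4. Stack: [55, -4]
BINARY_OP - → 55 - -4 = 59. Stack: [59]
STORE_FAST w → w=59. Stack: []
LOAD_FAST w → push 59. Stack: [59]
RETURN_VALUE → return 59.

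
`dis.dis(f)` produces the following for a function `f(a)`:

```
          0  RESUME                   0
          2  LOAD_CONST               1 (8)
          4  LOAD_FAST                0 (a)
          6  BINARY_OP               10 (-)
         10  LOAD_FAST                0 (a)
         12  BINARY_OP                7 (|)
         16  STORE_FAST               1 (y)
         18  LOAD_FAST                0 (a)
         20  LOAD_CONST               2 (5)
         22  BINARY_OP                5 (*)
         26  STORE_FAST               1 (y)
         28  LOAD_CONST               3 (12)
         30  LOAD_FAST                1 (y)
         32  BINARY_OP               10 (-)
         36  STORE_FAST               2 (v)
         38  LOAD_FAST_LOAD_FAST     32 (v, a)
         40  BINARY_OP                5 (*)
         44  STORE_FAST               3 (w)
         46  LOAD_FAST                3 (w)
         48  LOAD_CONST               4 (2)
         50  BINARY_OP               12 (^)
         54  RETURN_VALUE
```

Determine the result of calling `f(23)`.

LOAD_CONST → push 8. Stack: [8]
LOAD_FAST a → push 23. Stack: [8, 23]
BINARY_OP - → 8 - 23 = -15. Stack: [-15]
LOAD_FAST a → push 23. Stack: [-15, 23]
BINARY_OP | → -15 | 23 = -9. Stack: [-9]
STORE_FAST y → y=-9. Stack: []
LOAD_FAST a → push 23. Stack: [23]
LOAD_CONST → push 5. Stack: [23, 5]
BINARY_OP * → 23 * 5 = 115. Stack: [115]
STORE_FAST y → y=115. Stack: []
LOAD_CONST → push 12. Stack: [12]
LOAD_FAST y → push 115. Stack: [12, 115]
BINARY_OP - → 12 - 115 = -103. Stack: [-103]
STORE_FAST v → v=-103. Stack: []
LOAD_FAST_LOAD_FAST v,a → push -103,23. Stack: [-103, 23]
BINARY_OP * → -103 * 23 = -2369. Stack: [-2369]
STORE_FAST w → w=-2369. Stack: []
LOAD_FAST w → push -2369. Stack: [-2369]
LOAD_CONST → push 2. Stack: [-2369, 2]
BINARY_OP ^ → -2369 ^ 2 = -2371. Stack: [-2371]
RETURN_VALUE → return -2371.

-2371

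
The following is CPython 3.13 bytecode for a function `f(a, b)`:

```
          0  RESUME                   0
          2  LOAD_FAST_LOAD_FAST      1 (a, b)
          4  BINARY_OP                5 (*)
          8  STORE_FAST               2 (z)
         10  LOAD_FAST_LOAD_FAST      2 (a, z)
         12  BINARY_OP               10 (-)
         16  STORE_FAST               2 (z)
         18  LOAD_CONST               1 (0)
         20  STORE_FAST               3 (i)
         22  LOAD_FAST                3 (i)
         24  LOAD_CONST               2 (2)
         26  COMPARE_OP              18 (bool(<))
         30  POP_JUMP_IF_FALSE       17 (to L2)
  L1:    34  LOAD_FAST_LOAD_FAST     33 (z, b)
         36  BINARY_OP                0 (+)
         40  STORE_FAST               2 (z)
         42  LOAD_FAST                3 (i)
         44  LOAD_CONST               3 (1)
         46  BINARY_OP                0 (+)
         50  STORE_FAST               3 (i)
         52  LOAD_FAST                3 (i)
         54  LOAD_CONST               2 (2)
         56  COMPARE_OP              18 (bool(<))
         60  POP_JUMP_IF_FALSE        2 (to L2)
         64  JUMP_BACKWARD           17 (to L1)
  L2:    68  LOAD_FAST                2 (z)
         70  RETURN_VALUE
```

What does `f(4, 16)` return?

LOAD_FAST_LOAD_FAST a,b → push 4,16. Stack: [4, 16]
BINARY_OP * → 4 * 16 = 64. Stack: [64]
STORE_FAST z → z=64. Stack: []
LOAD_FAST_LOAD_FAST a,z → push 4,64. Stack: [4, 64]
BINARY_OP - → 4 - 64 = -60. Stack: [-60]
STORE_FAST z → z=-60. Stack: []
LOAD_CONST → push 0. Stack: [0]
STORE_FAST i → i=0. Stack: []
LOAD_FAST i → push 0. Stack: [0]
LOAD_CONST → push 2. Stack: [0, 2]
COMPARE_OP bool(<) → 0 vs 2 = True. Stack: [True]
POP_JUMP_IF_FALSE → pop True; no jump. Stack: []
LOAD_FAST_LOAD_FAST z,b → push -60,16. Stack: [-60, 16]
BINARY_OP + → -60 + 16 = -44. Stack: [-44]
STORE_FAST z → z=-44. Stack: []
LOAD_FAST i → push 0. Stack: [0]
LOAD_CONST → push 1. Stack: [0, 1]
BINARY_OP + → 0 + 1 = 1. Stack: [1]
STORE_FAST i → i=1. Stack: []
LOAD_FAST i → push 1. Stack: [1]
LOAD_CONST → push 2. Stack: [1, 2]
COMPARE_OP bool(<) → 1 vs 2 = True. Stack: [True]
POP_JUMP_IF_FALSE → pop True; no jump. Stack: []
LOAD_FAST_LOAD_FAST z,b → push -44,16. Stack: [-44, 16]
BINARY_OP + → -44 + 16 = -28. Stack: [-28]
STORE_FAST z → z=-28. Stack: []
LOAD_FAST i → push 1. Stack: [1]
LOAD_CONST → push 1. Stack: [1, 1]
BINARY_OP + → 1 + 1 = 2. Stack: [2]
STORE_FAST i → i=2. Stack: []
LOAD_FAST i → push 2. Stack: [2]
LOAD_CONST → push 2. Stack: [2, 2]
COMPARE_OP bool(<) → 2 vs 2 = False. Stack: [False]
POP_JUMP_IF_FALSE → pop False; jump. Stack: []
LOAD_FAST z → push -28. Stack: [-28]
RETURN_VALUE → return -28.

-28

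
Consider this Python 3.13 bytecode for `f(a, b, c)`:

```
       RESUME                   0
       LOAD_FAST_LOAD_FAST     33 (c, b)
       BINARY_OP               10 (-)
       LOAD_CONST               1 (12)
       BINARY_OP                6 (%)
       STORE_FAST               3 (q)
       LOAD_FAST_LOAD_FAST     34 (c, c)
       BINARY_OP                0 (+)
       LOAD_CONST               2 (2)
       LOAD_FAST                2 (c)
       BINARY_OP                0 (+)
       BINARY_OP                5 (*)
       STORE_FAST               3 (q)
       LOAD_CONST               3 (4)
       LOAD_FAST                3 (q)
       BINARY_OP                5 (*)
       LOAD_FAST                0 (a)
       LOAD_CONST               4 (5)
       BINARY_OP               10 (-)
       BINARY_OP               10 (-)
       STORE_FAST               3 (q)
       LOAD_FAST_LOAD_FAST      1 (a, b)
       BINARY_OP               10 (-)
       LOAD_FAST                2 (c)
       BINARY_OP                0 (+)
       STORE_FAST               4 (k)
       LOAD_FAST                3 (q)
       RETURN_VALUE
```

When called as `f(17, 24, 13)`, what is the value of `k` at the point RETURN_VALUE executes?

LOAD_FAST_LOAD_FAST c,b → push 13,24. Stack: [13, 24]
BINARY_OP - → 13 - 24 = -11. Stack: [-11]
LOAD_CONST → push 12. Stack: [-11, 12]
BINARY_OP % → -11 % 12 = 1. Stack: [1]
STORE_FAST q → q=1. Stack: []
LOAD_FAST_LOAD_FAST c,c → push 13,13. Stack: [13, 13]
BINARY_OP + → 13 + 13 = 26. Stack: [26]
LOAD_CONST → push 2. Stack: [26, 2]
LOAD_FAST c → push 13. Stack: [26, 2, 13]
BINARY_OP + → 2 + 13 = 15. Stack: [26, 15]
BINARY_OP * → 26 * 15 = 390. Stack: [390]
STORE_FAST q → q=390. Stack: []
LOAD_CONST → push 4. Stack: [4]
LOAD_FAST q → push 390. Stack: [4, 390]
BINARY_OP * → 4 * 390 = 1560. Stack: [1560]
LOAD_FAST a → push 17. Stack: [1560, 17]
LOAD_CONST → push 5. Stack: [1560, 17, 5]
BINARY_OP - → 17 - 5 = 12. Stack: [1560, 12]
BINARY_OP - → 1560 - 12 = 1548. Stack: [1548]
STORE_FAST q → q=1548. Stack: []
LOAD_FAST_LOAD_FAST a,b → push 17,24. Stack: [17, 24]
BINARY_OP - → 17 - 24 = -7. Stack: [-7]
LOAD_FAST c → push 13. Stack: [-7, 13]
BINARY_OP + → -7 + 13 = 6. Stack: [6]
STORE_FAST k → k=6. Stack: []
LOAD_FAST q → push 1548. Stack: [1548]
RETURN_VALUE → return 1548.

6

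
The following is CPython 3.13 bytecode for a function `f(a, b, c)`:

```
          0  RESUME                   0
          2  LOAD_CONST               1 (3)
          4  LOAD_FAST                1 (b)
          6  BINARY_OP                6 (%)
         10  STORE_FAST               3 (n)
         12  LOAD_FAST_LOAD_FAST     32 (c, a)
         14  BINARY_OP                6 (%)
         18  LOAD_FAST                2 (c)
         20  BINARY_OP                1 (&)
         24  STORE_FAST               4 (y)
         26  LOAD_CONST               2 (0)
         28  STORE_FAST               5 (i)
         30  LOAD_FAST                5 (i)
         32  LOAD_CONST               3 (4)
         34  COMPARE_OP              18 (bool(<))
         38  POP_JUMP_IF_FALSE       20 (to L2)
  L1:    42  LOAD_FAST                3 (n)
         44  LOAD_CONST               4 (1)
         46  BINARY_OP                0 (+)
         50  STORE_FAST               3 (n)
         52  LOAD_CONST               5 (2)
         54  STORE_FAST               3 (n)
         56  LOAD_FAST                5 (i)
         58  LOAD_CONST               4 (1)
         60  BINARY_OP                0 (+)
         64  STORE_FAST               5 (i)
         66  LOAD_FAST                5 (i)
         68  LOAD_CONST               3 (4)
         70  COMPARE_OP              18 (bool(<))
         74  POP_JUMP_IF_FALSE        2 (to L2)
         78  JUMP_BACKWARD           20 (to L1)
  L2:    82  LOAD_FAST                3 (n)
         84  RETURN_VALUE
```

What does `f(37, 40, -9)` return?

2

LOAD_CONST → push 3
LOAD_FAST b → push 40
BINARY_OP % → 3 % 40 = 3
STORE_FAST n → n=3
LOAD_FAST_LOAD_FAST c,a → push -9,37
BINARY_OP % → -9 % 37 = 28
LOAD_FAST c → push -9
BINARY_OP & → 28 & -9 = 20
STORE_FAST y → y=20
LOAD_CONST → push 0
STORE_FAST i → i=0
LOAD_FAST i → push 0
LOAD_CONST → push 4
COMPARE_OP bool(<) → 0 vs 4 = True
POP_JUMP_IF_FALSE → pop True; no jump
LOAD_FAST n → push 3
LOAD_CONST → push 1
BINARY_OP + → 3 + 1 = 4
STORE_FAST n → n=4
LOAD_CONST → push 2
STORE_FAST n → n=2
LOAD_FAST i → push 0
LOAD_CONST → push 1
BINARY_OP + → 0 + 1 = 1
STORE_FAST i → i=1
LOAD_FAST i → push 1
LOAD_CONST → push 4
COMPARE_OP bool(<) → 1 vs 4 = True
POP_JUMP_IF_FALSE → pop True; no jump
LOAD_FAST n → push 2
LOAD_CONST → push 1
BINARY_OP + → 2 + 1 = 3
STORE_FAST n → n=3
LOAD_CONST → push 2
STORE_FAST n → n=2
LOAD_FAST i → push 1
LOAD_CONST → push 1
BINARY_OP + → 1 + 1 = 2
STORE_FAST i → i=2
LOAD_FAST i → push 2
LOAD_CONST → push 4
COMPARE_OP bool(<) → 2 vs 4 = True
POP_JUMP_IF_FALSE → pop True; no jump
LOAD_FAST n → push 2
LOAD_CONST → push 1
BINARY_OP + → 2 + 1 = 3
STORE_FAST n → n=3
LOAD_CONST → push 2
STORE_FAST n → n=2
LOAD_FAST i → push 2
LOAD_CONST → push 1
BINARY_OP + → 2 + 1 = 3
STORE_FAST i → i=3
LOAD_FAST i → push 3
LOAD_CONST → push 4
COMPARE_OP bool(<) → 3 vs 4 = True
POP_JUMP_IF_FALSE → pop True; no jump
LOAD_FAST n → push 2
LOAD_CONST → push 1
BINARY_OP + → 2 + 1 = 3
STORE_FAST n → n=3
LOAD_CONST → push 2
STORE_FAST n → n=2
LOAD_FAST i → push 3
LOAD_CONST → push 1
BINARY_OP + → 3 + 1 = 4
STORE_FAST i → i=4
LOAD_FAST i → push 4
LOAD_CONST → push 4
COMPARE_OP bool(<) → 4 vs 4 = False
POP_JUMP_IF_FALSE → pop False; jump
LOAD_FAST n → push 2
RETURN_VALUE → return 2.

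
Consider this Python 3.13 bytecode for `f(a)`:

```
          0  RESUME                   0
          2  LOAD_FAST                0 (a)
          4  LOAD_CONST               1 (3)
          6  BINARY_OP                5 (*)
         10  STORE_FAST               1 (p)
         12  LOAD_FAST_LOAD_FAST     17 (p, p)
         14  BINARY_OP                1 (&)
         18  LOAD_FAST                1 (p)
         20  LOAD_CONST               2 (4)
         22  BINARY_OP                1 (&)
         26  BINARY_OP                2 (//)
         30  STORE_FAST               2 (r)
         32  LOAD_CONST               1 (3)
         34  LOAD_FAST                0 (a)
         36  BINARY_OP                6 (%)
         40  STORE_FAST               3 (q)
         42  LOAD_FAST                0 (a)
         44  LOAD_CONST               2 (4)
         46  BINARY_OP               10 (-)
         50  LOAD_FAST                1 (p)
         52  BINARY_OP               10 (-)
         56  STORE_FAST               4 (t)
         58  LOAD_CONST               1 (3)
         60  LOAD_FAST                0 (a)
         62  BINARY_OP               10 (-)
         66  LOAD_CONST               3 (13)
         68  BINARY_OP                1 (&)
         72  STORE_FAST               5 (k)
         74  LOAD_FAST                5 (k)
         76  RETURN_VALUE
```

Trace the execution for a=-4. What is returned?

LOAD_FAST a → push -4. Stack: [-4]
LOAD_CONST → push 3. Stack: [-4, 3]
BINARY_OP * → -4 * 3 = -12. Stack: [-12]
STORE_FAST p → p=-12. Stack: []
LOAD_FAST_LOAD_FAST p,p → push -12,-12. Stack: [-12, -12]
BINARY_OP & → -12 & -12 = -12. Stack: [-12]
LOAD_FAST p → push -12. Stack: [-12, -12]
LOAD_CONST → push 4. Stack: [-12, -12, 4]
BINARY_OP & → -12 & 4 = 4. Stack: [-12, 4]
BINARY_OP // → -12 // 4 = -3. Stack: [-3]
STORE_FAST r → r=-3. Stack: []
LOAD_CONST → push 3. Stack: [3]
LOAD_FAST a → push -4. Stack: [3, -4]
BINARY_OP % → 3 % -4 = -1. Stack: [-1]
STORE_FAST q → q=-1. Stack: []
LOAD_FAST a → push -4. Stack: [-4]
LOAD_CONST → push 4. Stack: [-4, 4]
BINARY_OP - → -4 - 4 = -8. Stack: [-8]
LOAD_FAST p → push -12. Stack: [-8, -12]
BINARY_OP - → -8 - -12 = 4. Stack: [4]
STORE_FAST t → t=4. Stack: []
LOAD_CONST → push 3. Stack: [3]
LOAD_FAST a → push -4. Stack: [3, -4]
BINARY_OP - → 3 - -4 = 7. Stack: [7]
LOAD_CONST → push 13. Stack: [7, 13]
BINARY_OP & → 7 & 13 = 5. Stack: [5]
STORE_FAST k → k=5. Stack: []
LOAD_FAST k → push 5. Stack: [5]
RETURN_VALUE → return 5.

5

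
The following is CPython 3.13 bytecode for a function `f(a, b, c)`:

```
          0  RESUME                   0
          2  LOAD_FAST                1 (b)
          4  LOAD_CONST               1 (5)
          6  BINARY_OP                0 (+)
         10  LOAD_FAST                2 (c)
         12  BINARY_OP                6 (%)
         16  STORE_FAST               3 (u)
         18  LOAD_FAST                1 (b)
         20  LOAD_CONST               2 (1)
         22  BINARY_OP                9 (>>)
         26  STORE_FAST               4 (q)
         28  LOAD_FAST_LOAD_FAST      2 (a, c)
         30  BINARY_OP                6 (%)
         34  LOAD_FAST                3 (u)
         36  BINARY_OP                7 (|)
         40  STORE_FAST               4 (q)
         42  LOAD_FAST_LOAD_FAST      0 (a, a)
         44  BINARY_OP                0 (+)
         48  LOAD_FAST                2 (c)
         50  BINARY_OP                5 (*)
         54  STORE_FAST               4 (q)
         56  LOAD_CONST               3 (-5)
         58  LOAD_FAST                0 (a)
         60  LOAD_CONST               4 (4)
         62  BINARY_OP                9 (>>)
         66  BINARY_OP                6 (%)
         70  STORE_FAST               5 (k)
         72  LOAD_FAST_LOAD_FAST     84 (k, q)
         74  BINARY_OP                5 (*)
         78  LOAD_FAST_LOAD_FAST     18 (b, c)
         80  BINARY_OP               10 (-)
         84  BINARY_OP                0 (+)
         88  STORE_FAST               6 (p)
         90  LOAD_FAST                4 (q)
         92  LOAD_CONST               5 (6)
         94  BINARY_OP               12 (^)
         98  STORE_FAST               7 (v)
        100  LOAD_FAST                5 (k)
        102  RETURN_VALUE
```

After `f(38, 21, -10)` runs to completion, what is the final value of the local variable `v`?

LOAD_FAST b → push 21. Stack: [21]
LOAD_CONST → push 5. Stack: [21, 5]
BINARY_OP + → 21 + 5 = 26. Stack: [26]
LOAD_FAST c → push -10. Stack: [26, -10]
BINARY_OP % → 26 % -10 = -4. Stack: [-4]
STORE_FAST u → u=-4. Stack: []
LOAD_FAST b → push 21. Stack: [21]
LOAD_CONST → push 1. Stack: [21, 1]
BINARY_OP >> → 21 >> 1 = 10. Stack: [10]
STORE_FAST q → q=10. Stack: []
LOAD_FAST_LOAD_FAST a,c → push 38,-10. Stack: [38, -10]
BINARY_OP % → 38 % -10 = -2. Stack: [-2]
LOAD_FAST u → push -4. Stack: [-2, -4]
BINARY_OP | → -2 | -4 = -2. Stack: [-2]
STORE_FAST q → q=-2. Stack: []
LOAD_FAST_LOAD_FAST a,a → push 38,38. Stack: [38, 38]
BINARY_OP + → 38 + 38 = 76. Stack: [76]
LOAD_FAST c → push -10. Stack: [76, -10]
BINARY_OP * → 76 * -10 = -760. Stack: [-760]
STORE_FAST q → q=-760. Stack: []
LOAD_CONST → push -5. Stack: [-5]
LOAD_FAST a → push 38. Stack: [-5, 38]
LOAD_CONST → push 4. Stack: [-5, 38, 4]
BINARY_OP >> → 38 >> 4 = 2. Stack: [-5, 2]
BINARY_OP % → -5 % 2 = 1. Stack: [1]
STORE_FAST k → k=1. Stack: []
LOAD_FAST_LOAD_FAST k,q → push 1,-760. Stack: [1, -760]
BINARY_OP * → 1 * -760 = -760. Stack: [-760]
LOAD_FAST_LOAD_FAST b,c → push 21,-10. Stack: [-760, 21, -10]
BINARY_OP - → 21 - -10 = 31. Stack: [-760, 31]
BINARY_OP + → -760 + 31 = -729. Stack: [-729]
STORE_FAST p → p=-729. Stack: []
LOAD_FAST q → push -760. Stack: [-760]
LOAD_CONST → push 6. Stack: [-760, 6]
BINARY_OP ^ → -760 ^ 6 = -754. Stack: [-754]
STORE_FAST v → v=-754. Stack: []
LOAD_FAST k → push 1. Stack: [1]
RETURN_VALUE → return 1.

-754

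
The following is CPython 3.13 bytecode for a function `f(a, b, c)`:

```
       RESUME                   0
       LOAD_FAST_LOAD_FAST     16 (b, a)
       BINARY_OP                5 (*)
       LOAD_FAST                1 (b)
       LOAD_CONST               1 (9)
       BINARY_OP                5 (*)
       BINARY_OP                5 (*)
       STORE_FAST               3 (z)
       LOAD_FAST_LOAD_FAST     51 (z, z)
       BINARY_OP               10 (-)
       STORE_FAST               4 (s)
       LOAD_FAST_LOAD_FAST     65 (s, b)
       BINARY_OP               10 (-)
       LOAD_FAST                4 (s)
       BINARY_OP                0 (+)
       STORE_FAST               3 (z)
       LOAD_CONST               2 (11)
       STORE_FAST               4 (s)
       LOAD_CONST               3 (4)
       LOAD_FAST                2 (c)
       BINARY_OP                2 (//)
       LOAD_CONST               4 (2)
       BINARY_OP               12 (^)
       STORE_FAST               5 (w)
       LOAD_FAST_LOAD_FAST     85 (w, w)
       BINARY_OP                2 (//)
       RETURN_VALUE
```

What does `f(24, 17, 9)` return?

1

LOAD_FAST_LOAD_FAST b,a → push 17,24. Stack: [17, 24]
BINARY_OP * → 17 * 24 = 408. Stack: [408]
LOAD_FAST b → push 17. Stack: [408, 17]
LOAD_CONST → push 9. Stack: [408, 17, 9]
BINARY_OP * → 17 * 9 = 153. Stack: [408, 153]
BINARY_OP * → 408 * 153 = 62424. Stack: [62424]
STORE_FAST z → z=62424. Stack: []
LOAD_FAST_LOAD_FAST z,z → push 62424,62424. Stack: [62424, 62424]
BINARY_OP - → 62424 - 62424 = 0. Stack: [0]
STORE_FAST s → s=0. Stack: []
LOAD_FAST_LOAD_FAST s,b → push 0,17. Stack: [0, 17]
BINARY_OP - → 0 - 17 = -17. Stack: [-17]
LOAD_FAST s → push 0. Stack: [-17, 0]
BINARY_OP + → -17 + 0 = -17. Stack: [-17]
STORE_FAST z → z=-17. Stack: []
LOAD_CONST → push 11. Stack: [11]
STORE_FAST s → s=11. Stack: []
LOAD_CONST → push 4. Stack: [4]
LOAD_FAST c → push 9. Stack: [4, 9]
BINARY_OP // → 4 // 9 = 0. Stack: [0]
LOAD_CONST → push 2. Stack: [0, 2]
BINARY_OP ^ → 0 ^ 2 = 2. Stack: [2]
STORE_FAST w → w=2. Stack: []
LOAD_FAST_LOAD_FAST w,w → push 2,2. Stack: [2, 2]
BINARY_OP // → 2 // 2 = 1. Stack: [1]
RETURN_VALUE → return 1.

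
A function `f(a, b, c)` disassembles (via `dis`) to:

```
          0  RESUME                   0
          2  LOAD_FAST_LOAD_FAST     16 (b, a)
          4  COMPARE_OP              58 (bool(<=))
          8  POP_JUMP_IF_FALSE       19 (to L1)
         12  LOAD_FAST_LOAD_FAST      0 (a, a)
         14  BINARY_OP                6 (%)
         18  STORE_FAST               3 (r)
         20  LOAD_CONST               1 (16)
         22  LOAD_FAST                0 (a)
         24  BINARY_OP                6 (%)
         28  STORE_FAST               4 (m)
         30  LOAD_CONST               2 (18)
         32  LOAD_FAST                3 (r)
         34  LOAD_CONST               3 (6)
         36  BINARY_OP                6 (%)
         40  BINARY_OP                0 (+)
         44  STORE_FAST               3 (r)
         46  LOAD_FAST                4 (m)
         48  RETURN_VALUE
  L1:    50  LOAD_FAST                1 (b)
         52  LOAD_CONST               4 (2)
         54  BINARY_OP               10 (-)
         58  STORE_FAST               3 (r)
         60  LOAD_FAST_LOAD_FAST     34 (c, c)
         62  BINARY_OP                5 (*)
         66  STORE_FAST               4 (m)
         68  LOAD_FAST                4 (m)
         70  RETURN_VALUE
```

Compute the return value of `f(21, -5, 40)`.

LOAD_FAST_LOAD_FAST b,a → push -5,21. Stack: [-5, 21]
COMPARE_OP bool(<=) → -5 vs 21 = True. Stack: [True]
POP_JUMP_IF_FALSE → pop True; no jump. Stack: []
LOAD_FAST_LOAD_FAST a,a → push 21,21. Stack: [21, 21]
BINARY_OP % → 21 % 21 = 0. Stack: [0]
STORE_FAST r → r=0. Stack: []
LOAD_CONST → push 16. Stack: [16]
LOAD_FAST a → push 21. Stack: [16, 21]
BINARY_OP % → 16 % 21 = 16. Stack: [16]
STORE_FAST m → m=16. Stack: []
LOAD_CONST → push 18. Stack: [18]
LOAD_FAST r → push 0. Stack: [18, 0]
LOAD_CONST → push 6. Stack: [18, 0, 6]
BINARY_OP % → 0 % 6 = 0. Stack: [18, 0]
BINARY_OP + → 18 + 0 = 18. Stack: [18]
STORE_FAST r → r=18. Stack: []
LOAD_FAST m → push 16. Stack: [16]
RETURN_VALUE → return 16.

16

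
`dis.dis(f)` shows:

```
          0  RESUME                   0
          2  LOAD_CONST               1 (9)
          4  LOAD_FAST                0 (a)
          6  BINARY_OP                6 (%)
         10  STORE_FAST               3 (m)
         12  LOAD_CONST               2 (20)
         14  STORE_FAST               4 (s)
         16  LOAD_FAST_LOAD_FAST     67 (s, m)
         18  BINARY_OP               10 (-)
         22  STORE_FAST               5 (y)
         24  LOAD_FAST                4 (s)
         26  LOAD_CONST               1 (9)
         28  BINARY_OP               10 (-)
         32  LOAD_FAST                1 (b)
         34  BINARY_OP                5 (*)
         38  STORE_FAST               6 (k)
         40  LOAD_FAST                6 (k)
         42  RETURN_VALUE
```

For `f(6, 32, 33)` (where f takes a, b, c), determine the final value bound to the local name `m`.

LOAD_CONST → push 9. Stack: [9]
LOAD_FAST a → push 6. Stack: [9, 6]
BINARY_OP % → 9 % 6 = 3. Stack: [3]
STORE_FAST m → m=3. Stack: []
LOAD_CONST → push 20. Stack: [20]
STORE_FAST s → s=20. Stack: []
LOAD_FAST_LOAD_FAST s,m → push 20,3. Stack: [20, 3]
BINARY_OP - → 20 - 3 = 17. Stack: [17]
STORE_FAST y → y=17. Stack: []
LOAD_FAST s → push 20. Stack: [20]
LOAD_CONST → push 9. Stack: [20, 9]
BINARY_OP - → 20 - 9 = 11. Stack: [11]
LOAD_FAST b → push 32. Stack: [11, 32]
BINARY_OP * → 11 * 32 = 352. Stack: [352]
STORE_FAST k → k=352. Stack: []
LOAD_FAST k → push 352. Stack: [352]
RETURN_VALUE → return 352.

3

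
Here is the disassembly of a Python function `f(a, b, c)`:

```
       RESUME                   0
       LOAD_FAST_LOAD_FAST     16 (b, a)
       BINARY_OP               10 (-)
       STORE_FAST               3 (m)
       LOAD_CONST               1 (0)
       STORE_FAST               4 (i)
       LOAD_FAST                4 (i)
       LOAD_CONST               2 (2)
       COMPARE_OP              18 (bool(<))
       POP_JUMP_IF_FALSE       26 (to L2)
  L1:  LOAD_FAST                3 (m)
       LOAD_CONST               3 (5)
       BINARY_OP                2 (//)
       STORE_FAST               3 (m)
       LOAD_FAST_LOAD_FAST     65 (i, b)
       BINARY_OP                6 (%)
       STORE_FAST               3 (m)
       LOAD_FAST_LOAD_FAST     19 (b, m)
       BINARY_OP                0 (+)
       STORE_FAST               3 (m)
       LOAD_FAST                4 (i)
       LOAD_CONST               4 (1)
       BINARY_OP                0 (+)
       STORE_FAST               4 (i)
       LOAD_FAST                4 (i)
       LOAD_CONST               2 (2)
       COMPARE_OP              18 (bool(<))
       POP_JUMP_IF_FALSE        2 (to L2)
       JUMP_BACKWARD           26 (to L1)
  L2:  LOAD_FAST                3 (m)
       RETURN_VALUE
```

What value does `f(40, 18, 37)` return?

LOAD_FAST_LOAD_FAST b,a → push 18,40. Stack: [18, 40]
BINARY_OP - → 18 - 40 = -22. Stack: [-22]
STORE_FAST m → m=-22. Stack: []
LOAD_CONST → push 0. Stack: [0]
STORE_FAST i → i=0. Stack: []
LOAD_FAST i → push 0. Stack: [0]
LOAD_CONST → push 2. Stack: [0, 2]
COMPARE_OP bool(<) → 0 vs 2 = True. Stack: [True]
POP_JUMP_IF_FALSE → pop True; no jump. Stack: []
LOAD_FAST m → push -22. Stack: [-22]
LOAD_CONST → push 5. Stack: [-22, 5]
BINARY_OP // → -22 // 5 = -5. Stack: [-5]
STORE_FAST m → m=-5. Stack: []
LOAD_FAST_LOAD_FAST i,b → push 0,18. Stack: [0, 18]
BINARY_OP % → 0 % 18 = 0. Stack: [0]
STORE_FAST m → m=0. Stack: []
LOAD_FAST_LOAD_FAST b,m → push 18,0. Stack: [18, 0]
BINARY_OP + → 18 + 0 = 18. Stack: [18]
STORE_FAST m → m=18. Stack: []
LOAD_FAST i → push 0. Stack: [0]
LOAD_CONST → push 1. Stack: [0, 1]
BINARY_OP + → 0 + 1 = 1. Stack: [1]
STORE_FAST i → i=1. Stack: []
LOAD_FAST i → push 1. Stack: [1]
LOAD_CONST → push 2. Stack: [1, 2]
COMPARE_OP bool(<) → 1 vs 2 = True. Stack: [True]
POP_JUMP_IF_FALSE → pop True; no jump. Stack: []
LOAD_FAST m → push 18. Stack: [18]
LOAD_CONST → push 5. Stack: [18, 5]
BINARY_OP // → 18 // 5 = 3. Stack: [3]
STORE_FAST m → m=3. Stack: []
LOAD_FAST_LOAD_FAST i,b → push 1,18. Stack: [1, 18]
BINARY_OP % → 1 % 18 = 1. Stack: [1]
STORE_FAST m → m=1. Stack: []
LOAD_FAST_LOAD_FAST b,m → push 18,1. Stack: [18, 1]
BINARY_OP + → 18 + 1 = 19. Stack: [19]
STORE_FAST m → m=19. Stack: []
LOAD_FAST i → push 1. Stack: [1]
LOAD_CONST → push 1. Stack: [1, 1]
BINARY_OP + → 1 + 1 = 2. Stack: [2]
STORE_FAST i → i=2. Stack: []
LOAD_FAST i → push 2. Stack: [2]
LOAD_CONST → push 2. Stack: [2, 2]
COMPARE_OP bool(<) → 2 vs 2 = False. Stack: [False]
POP_JUMP_IF_FALSE → pop False; jump. Stack: []
LOAD_FAST m → push 19. Stack: [19]
RETURN_VALUE → return 19.

19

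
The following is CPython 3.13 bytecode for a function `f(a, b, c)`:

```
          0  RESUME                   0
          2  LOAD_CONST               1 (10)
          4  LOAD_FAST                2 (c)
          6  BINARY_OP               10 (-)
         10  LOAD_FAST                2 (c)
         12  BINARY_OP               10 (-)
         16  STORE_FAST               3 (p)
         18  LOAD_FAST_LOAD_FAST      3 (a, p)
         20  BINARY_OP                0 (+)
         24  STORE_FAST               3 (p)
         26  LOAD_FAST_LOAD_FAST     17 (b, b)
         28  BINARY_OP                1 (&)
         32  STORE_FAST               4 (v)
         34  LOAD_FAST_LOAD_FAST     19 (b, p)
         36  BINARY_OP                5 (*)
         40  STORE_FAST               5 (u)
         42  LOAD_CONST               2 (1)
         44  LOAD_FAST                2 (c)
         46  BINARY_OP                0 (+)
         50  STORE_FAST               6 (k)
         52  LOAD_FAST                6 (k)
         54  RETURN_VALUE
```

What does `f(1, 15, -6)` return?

-5

LOAD_CONST → push 10. Stack: [10]
LOAD_FAST c → push -6. Stack: [10, -6]
BINARY_OP - → 10 - -6 = 16. Stack: [16]
LOAD_FAST c → push -6. Stack: [16, -6]
BINARY_OP - → 16 - -6 = 22. Stack: [22]
STORE_FAST p → p=22. Stack: []
LOAD_FAST_LOAD_FAST a,p → push 1,22. Stack: [1, 22]
BINARY_OP + → 1 + 22 = 23. Stack: [23]
STORE_FAST p → p=23. Stack: []
LOAD_FAST_LOAD_FAST b,b → push 15,15. Stack: [15, 15]
BINARY_OP & → 15 & 15 = 15. Stack: [15]
STORE_FAST v → v=15. Stack: []
LOAD_FAST_LOAD_FAST b,p → push 15,23. Stack: [15, 23]
BINARY_OP * → 15 * 23 = 345. Stack: [345]
STORE_FAST u → u=345. Stack: []
LOAD_CONST → push 1. Stack: [1]
LOAD_FAST c → push -6. Stack: [1, -6]
BINARY_OP + → 1 + -6 = -5. Stack: [-5]
STORE_FAST k → k=-5. Stack: []
LOAD_FAST k → push -5. Stack: [-5]
RETURN_VALUE → return -5.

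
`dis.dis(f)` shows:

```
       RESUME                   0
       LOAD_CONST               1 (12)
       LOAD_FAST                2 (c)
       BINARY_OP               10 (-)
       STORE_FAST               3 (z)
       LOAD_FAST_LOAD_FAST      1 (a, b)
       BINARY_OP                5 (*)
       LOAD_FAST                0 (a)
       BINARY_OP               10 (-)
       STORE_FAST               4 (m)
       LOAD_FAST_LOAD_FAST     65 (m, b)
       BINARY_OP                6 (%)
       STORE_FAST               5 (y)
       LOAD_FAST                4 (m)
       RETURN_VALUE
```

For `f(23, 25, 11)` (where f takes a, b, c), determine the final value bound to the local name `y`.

2

LOAD_CONST → push 12. Stack: [12]
LOAD_FAST c → push 11. Stack: [12, 11]
BINARY_OP - → 12 - 11 = 1. Stack: [1]
STORE_FAST z → z=1. Stack: []
LOAD_FAST_LOAD_FAST a,b → push 23,25. Stack: [23, 25]
BINARY_OP * → 23 * 25 = 575. Stack: [575]
LOAD_FAST a → push 23. Stack: [575, 23]
BINARY_OP - → 575 - 23 = 552. Stack: [552]
STORE_FAST m → m=552. Stack: []
LOAD_FAST_LOAD_FAST m,b → push 552,25. Stack: [552, 25]
BINARY_OP % → 552 % 25 = 2. Stack: [2]
STORE_FAST y → y=2. Stack: []
LOAD_FAST m → push 552. Stack: [552]
RETURN_VALUE → return 552.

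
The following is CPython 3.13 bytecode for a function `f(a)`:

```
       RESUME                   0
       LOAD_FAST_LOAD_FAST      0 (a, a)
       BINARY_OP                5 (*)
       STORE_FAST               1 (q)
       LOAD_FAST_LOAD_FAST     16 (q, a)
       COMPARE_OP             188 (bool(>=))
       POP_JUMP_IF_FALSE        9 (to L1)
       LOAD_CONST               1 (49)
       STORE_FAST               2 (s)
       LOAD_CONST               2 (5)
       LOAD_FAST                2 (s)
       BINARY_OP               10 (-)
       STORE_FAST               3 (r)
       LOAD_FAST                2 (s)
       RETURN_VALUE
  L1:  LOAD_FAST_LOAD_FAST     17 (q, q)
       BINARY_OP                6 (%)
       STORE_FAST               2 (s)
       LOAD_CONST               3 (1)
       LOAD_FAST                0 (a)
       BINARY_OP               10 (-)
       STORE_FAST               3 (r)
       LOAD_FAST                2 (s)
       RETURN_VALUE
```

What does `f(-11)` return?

LOAD_FAST_LOAD_FAST a,a → push -11,-11. Stack: [-11, -11]
BINARY_OP * → -11 * -11 = 121. Stack: [121]
STORE_FAST q → q=121. Stack: []
LOAD_FAST_LOAD_FAST q,a → push 121,-11. Stack: [121, -11]
COMPARE_OP bool(>=) → 121 vs -11 = True. Stack: [True]
POP_JUMP_IF_FALSE → pop True; no jump. Stack: []
LOAD_CONST → push 49. Stack: [49]
STORE_FAST s → s=49. Stack: []
LOAD_CONST → push 5. Stack: [5]
LOAD_FAST s → push 49. Stack: [5, 49]
BINARY_OP - → 5 - 49 = -44. Stack: [-44]
STORE_FAST r → r=-44. Stack: []
LOAD_FAST s → push 49. Stack: [49]
RETURN_VALUE → return 49.

49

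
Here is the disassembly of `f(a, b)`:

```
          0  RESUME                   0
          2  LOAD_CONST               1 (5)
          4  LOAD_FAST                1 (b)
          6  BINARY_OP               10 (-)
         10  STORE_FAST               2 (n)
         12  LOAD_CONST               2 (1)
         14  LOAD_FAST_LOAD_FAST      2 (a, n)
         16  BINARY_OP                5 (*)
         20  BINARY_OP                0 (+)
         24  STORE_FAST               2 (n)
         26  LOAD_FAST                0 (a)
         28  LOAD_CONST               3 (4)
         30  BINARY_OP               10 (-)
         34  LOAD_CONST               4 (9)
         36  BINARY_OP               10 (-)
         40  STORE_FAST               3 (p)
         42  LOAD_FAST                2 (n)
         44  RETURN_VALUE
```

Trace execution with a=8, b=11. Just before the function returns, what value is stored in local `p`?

-5

LOAD_CONST → push 5. Stack: [5]
LOAD_FAST b → push 11. Stack: [5, 11]
BINARY_OP - → 5 - 11 = -6. Stack: [-6]
STORE_FAST n → n=-6. Stack: []
LOAD_CONST → push 1. Stack: [1]
LOAD_FAST_LOAD_FAST a,n → push 8,-6. Stack: [1, 8, -6]
BINARY_OP * → 8 * -6 = -48. Stack: [1, -48]
BINARY_OP + → 1 + -48 = -47. Stack: [-47]
STORE_FAST n → n=-47. Stack: []
LOAD_FAST a → push 8. Stack: [8]
LOAD_CONST → push 4. Stack: [8, 4]
BINARY_OP - → 8 - 4 = 4. Stack: [4]
LOAD_CONST → push 9. Stack: [4, 9]
BINARY_OP - → 4 - 9 = -5. Stack: [-5]
STORE_FAST p → p=-5. Stack: []
LOAD_FAST n → push -47. Stack: [-47]
RETURN_VALUE → return -47.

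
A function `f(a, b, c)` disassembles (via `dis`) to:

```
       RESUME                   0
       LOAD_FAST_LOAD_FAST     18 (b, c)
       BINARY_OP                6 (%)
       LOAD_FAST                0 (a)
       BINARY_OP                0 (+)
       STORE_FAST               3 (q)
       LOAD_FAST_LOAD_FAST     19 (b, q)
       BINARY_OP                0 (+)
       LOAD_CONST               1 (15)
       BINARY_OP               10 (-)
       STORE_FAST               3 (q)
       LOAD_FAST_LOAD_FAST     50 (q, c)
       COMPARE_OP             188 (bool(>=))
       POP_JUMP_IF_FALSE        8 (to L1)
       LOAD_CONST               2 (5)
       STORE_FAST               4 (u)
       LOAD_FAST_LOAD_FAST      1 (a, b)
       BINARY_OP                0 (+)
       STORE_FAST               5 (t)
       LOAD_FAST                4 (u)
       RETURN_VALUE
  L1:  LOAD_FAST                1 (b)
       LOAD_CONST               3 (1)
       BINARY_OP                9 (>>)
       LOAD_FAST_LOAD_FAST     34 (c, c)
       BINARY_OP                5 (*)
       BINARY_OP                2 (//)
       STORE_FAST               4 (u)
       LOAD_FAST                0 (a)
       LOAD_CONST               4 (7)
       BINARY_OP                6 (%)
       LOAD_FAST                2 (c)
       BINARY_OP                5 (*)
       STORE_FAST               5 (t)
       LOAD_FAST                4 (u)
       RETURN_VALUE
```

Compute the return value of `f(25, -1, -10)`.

LOAD_FAST_LOAD_FAST b,c → push -1,-10. Stack: [-1, -10]
BINARY_OP % → -1 % -10 = -1. Stack: [-1]
LOAD_FAST a → push 25. Stack: [-1, 25]
BINARY_OP + → -1 + 25 = 24. Stack: [24]
STORE_FAST q → q=24. Stack: []
LOAD_FAST_LOAD_FAST b,q → push -1,24. Stack: [-1, 24]
BINARY_OP + → -1 + 24 = 23. Stack: [23]
LOAD_CONST → push 15. Stack: [23, 15]
BINARY_OP - → 23 - 15 = 8. Stack: [8]
STORE_FAST q → q=8. Stack: []
LOAD_FAST_LOAD_FAST q,c → push 8,-10. Stack: [8, -10]
COMPARE_OP bool(>=) → 8 vs -10 = True. Stack: [True]
POP_JUMP_IF_FALSE → pop True; no jump. Stack: []
LOAD_CONST → push 5. Stack: [5]
STORE_FAST u → u=5. Stack: []
LOAD_FAST_LOAD_FAST a,b → push 25,-1. Stack: [25, -1]
BINARY_OP + → 25 + -1 = 24. Stack: [24]
STORE_FAST t → t=24. Stack: []
LOAD_FAST u → push 5. Stack: [5]
RETURN_VALUE → return 5.

5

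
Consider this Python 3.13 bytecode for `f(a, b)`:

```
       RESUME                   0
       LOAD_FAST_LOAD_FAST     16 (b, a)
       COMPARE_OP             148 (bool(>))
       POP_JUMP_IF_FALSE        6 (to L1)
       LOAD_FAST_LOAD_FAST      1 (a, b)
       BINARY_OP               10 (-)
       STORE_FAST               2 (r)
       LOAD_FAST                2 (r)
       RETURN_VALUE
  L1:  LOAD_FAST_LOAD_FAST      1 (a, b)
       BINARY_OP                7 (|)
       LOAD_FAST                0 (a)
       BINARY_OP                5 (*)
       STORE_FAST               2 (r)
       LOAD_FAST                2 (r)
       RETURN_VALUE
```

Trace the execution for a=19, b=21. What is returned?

-2

LOAD_FAST_LOAD_FAST b,a → push 21,19. Stack: [21, 19]
COMPARE_OP bool(>) → 21 vs 19 = True. Stack: [True]
POP_JUMP_IF_FALSE → pop True; no jump. Stack: []
LOAD_FAST_LOAD_FAST a,b → push 19,21. Stack: [19, 21]
BINARY_OP - → 19 - 21 = -2. Stack: [-2]
STORE_FAST r → r=-2. Stack: []
LOAD_FAST r → push -2. Stack: [-2]
RETURN_VALUE → return -2.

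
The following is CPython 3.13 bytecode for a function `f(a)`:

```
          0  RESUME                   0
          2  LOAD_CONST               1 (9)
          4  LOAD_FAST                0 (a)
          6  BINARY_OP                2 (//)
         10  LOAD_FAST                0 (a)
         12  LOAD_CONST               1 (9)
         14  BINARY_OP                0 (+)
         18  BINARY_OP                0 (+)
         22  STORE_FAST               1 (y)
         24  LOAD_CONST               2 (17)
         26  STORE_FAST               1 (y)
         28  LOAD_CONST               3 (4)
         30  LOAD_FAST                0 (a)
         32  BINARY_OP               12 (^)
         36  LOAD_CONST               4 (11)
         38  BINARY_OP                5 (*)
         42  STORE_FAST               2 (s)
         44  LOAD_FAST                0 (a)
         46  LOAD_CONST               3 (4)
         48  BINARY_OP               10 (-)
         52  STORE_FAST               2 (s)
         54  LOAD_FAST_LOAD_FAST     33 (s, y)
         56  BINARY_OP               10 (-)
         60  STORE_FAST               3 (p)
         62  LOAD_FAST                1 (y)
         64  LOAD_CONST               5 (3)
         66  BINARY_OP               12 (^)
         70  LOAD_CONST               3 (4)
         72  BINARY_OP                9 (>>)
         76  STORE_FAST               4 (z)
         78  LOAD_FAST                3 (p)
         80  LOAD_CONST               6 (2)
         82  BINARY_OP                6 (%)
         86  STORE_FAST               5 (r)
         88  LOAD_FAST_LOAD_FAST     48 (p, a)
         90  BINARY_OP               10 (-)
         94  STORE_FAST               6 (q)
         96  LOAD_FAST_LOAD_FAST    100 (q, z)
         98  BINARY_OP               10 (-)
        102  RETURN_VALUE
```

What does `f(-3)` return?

-22

LOAD_CONST → push 9. Stack: [9]
LOAD_FAST a → push -3. Stack: [9, -3]
BINARY_OP // → 9 // -3 = -3. Stack: [-3]
LOAD_FAST a → push -3. Stack: [-3, -3]
LOAD_CONST → push 9. Stack: [-3, -3, 9]
BINARY_OP + → -3 + 9 = 6. Stack: [-3, 6]
BINARY_OP + → -3 + 6 = 3. Stack: [3]
STORE_FAST y → y=3. Stack: []
LOAD_CONST → push 17. Stack: [17]
STORE_FAST y → y=17. Stack: []
LOAD_CONST → push 4. Stack: [4]
LOAD_FAST a → push -3. Stack: [4, -3]
BINARY_OP ^ → 4 ^ -3 = -7. Stack: [-7]
LOAD_CONST → push 11. Stack: [-7, 11]
BINARY_OP * → -7 * 11 = -77. Stack: [-77]
STORE_FAST s → s=-77. Stack: []
LOAD_FAST a → push -3. Stack: [-3]
LOAD_CONST → push 4. Stack: [-3, 4]
BINARY_OP - → -3 - 4 = -7. Stack: [-7]
STORE_FAST s → s=-7. Stack: []
LOAD_FAST_LOAD_FAST s,y → push -7,17. Stack: [-7, 17]
BINARY_OP - → -7 - 17 = -24. Stack: [-24]
STORE_FAST p → p=-24. Stack: []
LOAD_FAST y → push 17. Stack: [17]
LOAD_CONST → push 3. Stack: [17, 3]
BINARY_OP ^ → 17 ^ 3 = 18. Stack: [18]
LOAD_CONST → push 4. Stack: [18, 4]
BINARY_OP >> → 18 >> 4 = 1. Stack: [1]
STORE_FAST z → z=1. Stack: []
LOAD_FAST p → push -24. Stack: [-24]
LOAD_CONST → push 2. Stack: [-24, 2]
BINARY_OP % → -24 % 2 = 0. Stack: [0]
STORE_FAST r → r=0. Stack: []
LOAD_FAST_LOAD_FAST p,a → push -24,-3. Stack: [-24, -3]
BINARY_OP - → -24 - -3 = -21. Stack: [-21]
STORE_FAST q → q=-21. Stack: []
LOAD_FAST_LOAD_FAST q,z → push -21,1. Stack: [-21, 1]
BINARY_OP - → -21 - 1 = -22. Stack: [-22]
RETURN_VALUE → return -22.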